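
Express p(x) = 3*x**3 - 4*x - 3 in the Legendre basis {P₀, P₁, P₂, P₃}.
(-3)P₀ + (-11/5)P₁ + (6/5)P₃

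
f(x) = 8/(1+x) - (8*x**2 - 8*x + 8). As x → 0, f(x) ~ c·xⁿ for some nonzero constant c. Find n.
3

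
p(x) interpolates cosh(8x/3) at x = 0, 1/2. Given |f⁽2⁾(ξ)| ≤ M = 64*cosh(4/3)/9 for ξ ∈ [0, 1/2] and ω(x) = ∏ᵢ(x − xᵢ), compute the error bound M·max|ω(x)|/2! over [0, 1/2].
2*cosh(4/3)/9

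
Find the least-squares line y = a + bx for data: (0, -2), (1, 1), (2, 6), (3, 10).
a = -12/5, b = 41/10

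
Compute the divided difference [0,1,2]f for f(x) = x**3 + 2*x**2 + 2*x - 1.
5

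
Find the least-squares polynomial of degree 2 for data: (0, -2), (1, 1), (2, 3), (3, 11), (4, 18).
-9/5 + x + x²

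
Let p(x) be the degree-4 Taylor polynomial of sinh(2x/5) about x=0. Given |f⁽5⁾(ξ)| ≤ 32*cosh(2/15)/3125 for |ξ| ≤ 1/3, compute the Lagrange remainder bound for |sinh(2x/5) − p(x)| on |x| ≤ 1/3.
4*cosh(2/15)/11390625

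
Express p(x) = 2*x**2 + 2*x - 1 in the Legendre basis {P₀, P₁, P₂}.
(-1/3)P₀ + (2)P₁ + (4/3)P₂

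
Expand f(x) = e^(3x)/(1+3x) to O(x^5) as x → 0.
1 + 9*x**2/2 - 9*x**3 + 243*x**4/8 + O(x**5)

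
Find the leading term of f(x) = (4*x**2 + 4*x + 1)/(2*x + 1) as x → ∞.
2*x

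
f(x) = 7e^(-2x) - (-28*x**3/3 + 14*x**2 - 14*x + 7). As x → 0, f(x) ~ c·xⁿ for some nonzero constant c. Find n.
4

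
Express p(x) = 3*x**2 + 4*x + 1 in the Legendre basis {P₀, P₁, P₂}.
(2)P₀ + (4)P₁ + (2)P₂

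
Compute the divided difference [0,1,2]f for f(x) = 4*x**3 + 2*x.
12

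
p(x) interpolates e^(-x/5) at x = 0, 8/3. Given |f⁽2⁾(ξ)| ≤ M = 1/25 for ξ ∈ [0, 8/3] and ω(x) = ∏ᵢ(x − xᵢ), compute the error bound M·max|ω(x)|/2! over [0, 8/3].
8/225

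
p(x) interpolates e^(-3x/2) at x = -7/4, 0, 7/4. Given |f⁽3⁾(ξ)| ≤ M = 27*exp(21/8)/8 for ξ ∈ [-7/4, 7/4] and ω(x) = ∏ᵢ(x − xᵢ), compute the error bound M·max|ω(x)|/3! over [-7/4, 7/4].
343*sqrt(3)*exp(21/8)/512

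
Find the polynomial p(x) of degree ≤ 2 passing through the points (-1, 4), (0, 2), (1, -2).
-x**2 - 3*x + 2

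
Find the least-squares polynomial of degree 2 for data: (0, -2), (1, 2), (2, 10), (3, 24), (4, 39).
-11/5 + (12/5)x + (2)x²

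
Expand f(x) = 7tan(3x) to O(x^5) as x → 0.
21*x + 63*x**3 + O(x**5)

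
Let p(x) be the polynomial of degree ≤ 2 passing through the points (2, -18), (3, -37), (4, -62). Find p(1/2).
-3/4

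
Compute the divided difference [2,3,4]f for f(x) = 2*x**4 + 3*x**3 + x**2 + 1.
138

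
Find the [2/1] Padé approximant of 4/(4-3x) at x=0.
1/(1 - 3*x/4)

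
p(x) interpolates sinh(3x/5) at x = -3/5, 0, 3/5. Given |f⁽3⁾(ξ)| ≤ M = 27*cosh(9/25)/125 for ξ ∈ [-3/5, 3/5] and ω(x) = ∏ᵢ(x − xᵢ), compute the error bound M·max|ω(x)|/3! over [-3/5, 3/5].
27*sqrt(3)*cosh(9/25)/15625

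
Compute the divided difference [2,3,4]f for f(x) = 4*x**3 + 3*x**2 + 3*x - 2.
39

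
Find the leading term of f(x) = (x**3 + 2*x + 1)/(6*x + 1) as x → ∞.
x**2/6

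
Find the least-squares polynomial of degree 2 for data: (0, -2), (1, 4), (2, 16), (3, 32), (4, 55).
-69/35 + (117/35)x + (19/7)x²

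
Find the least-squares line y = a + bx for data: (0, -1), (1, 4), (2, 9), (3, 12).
a = -3/5, b = 22/5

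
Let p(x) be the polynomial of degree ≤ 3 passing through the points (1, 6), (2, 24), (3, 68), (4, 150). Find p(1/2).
3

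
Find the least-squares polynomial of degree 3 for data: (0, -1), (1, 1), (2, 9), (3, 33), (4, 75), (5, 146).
-61/63 + (163/378)x + (47/252)x² + (121/108)x³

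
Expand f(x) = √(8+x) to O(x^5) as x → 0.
2*sqrt(2) + sqrt(2)*x/8 - sqrt(2)*x**2/256 + sqrt(2)*x**3/4096 - 5*sqrt(2)*x**4/262144 + O(x**5)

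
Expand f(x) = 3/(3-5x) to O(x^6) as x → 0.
1 + 5*x/3 + 25*x**2/9 + 125*x**3/27 + 625*x**4/81 + 3125*x**5/243 + O(x**6)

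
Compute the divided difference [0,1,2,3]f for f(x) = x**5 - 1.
25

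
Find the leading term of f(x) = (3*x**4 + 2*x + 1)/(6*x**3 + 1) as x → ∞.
x/2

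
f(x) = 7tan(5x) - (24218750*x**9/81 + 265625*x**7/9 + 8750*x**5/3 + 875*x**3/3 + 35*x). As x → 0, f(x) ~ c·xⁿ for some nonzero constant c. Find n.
11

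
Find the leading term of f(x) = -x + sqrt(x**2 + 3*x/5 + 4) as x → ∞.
3/10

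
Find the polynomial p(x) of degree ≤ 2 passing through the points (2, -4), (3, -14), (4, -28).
4 - 2*x**2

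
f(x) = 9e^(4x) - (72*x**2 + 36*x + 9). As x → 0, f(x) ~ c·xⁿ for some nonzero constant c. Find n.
3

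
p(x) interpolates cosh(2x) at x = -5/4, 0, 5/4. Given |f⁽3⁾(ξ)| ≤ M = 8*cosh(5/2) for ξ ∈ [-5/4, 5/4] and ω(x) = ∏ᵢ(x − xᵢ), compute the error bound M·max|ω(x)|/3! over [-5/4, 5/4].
125*sqrt(3)*cosh(5/2)/216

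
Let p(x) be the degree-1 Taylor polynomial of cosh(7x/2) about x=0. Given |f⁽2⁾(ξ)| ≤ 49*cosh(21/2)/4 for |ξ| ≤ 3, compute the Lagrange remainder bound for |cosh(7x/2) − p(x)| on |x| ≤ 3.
441*cosh(21/2)/8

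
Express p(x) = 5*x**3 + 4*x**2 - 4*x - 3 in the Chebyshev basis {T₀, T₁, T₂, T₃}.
-T₀ + (-1/4)T₁ + (2)T₂ + (5/4)T₃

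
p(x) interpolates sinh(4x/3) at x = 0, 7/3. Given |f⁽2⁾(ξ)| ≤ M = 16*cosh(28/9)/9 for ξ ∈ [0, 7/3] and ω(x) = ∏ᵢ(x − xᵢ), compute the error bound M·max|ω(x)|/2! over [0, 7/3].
98*cosh(28/9)/81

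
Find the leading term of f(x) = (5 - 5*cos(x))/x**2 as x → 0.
5/2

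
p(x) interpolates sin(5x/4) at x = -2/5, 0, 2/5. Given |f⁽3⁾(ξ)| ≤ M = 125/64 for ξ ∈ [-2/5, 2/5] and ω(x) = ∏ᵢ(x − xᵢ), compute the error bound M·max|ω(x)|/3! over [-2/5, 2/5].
sqrt(3)/216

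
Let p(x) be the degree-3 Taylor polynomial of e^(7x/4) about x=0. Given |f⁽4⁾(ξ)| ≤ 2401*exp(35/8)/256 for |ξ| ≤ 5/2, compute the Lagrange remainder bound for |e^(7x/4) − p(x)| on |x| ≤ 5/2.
1500625*exp(35/8)/98304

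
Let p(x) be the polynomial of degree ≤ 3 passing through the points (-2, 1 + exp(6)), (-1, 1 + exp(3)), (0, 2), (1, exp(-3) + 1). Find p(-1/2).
((-exp(6) + 25 + 9*exp(3))*exp(3) - 1)*exp(-3)/16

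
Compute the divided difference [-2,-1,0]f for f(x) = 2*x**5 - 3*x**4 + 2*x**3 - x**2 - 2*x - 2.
-58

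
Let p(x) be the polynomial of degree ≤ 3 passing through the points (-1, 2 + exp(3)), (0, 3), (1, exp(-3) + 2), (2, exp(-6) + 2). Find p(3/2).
(5 + 15*exp(3) + (exp(3) + 27)*exp(6))*exp(-6)/16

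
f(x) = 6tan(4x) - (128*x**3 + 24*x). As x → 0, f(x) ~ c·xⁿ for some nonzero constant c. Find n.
5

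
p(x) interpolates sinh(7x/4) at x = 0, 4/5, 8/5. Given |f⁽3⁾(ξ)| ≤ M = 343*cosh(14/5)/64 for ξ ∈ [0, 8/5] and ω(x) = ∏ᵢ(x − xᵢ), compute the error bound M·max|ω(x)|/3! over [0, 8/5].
343*sqrt(3)*cosh(14/5)/3375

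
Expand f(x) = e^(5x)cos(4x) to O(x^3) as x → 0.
1 + 5*x + 9*x**2/2 + O(x**3)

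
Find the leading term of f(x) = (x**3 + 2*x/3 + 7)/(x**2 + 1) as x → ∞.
x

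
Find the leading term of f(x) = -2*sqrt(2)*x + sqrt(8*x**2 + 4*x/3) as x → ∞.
sqrt(2)/6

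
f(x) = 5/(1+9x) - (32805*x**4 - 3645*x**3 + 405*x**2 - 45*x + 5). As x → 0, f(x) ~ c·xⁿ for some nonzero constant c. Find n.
5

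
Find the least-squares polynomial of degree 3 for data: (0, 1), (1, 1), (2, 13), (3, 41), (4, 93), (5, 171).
65/63 + (-796/189)x + (415/126)x² + (47/54)x³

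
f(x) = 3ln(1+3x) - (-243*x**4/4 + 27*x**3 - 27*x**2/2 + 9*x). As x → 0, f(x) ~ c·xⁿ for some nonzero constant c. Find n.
5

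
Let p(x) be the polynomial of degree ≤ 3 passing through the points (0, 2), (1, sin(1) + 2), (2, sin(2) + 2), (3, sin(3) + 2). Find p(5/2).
-5*sin(1)/16 + 5*sin(3)/16 + 15*sin(2)/16 + 2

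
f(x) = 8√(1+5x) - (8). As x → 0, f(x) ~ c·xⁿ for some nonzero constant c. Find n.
1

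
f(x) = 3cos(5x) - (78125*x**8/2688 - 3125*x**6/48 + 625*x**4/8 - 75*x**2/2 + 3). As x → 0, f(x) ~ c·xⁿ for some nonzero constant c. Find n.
10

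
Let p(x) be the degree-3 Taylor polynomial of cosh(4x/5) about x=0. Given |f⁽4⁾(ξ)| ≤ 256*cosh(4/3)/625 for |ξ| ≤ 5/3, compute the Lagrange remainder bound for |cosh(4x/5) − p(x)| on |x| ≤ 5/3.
32*cosh(4/3)/243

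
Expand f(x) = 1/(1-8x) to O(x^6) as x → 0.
1 + 8*x + 64*x**2 + 512*x**3 + 4096*x**4 + 32768*x**5 + O(x**6)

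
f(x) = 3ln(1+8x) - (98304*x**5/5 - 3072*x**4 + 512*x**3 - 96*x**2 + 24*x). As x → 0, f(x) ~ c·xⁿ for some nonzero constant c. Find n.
6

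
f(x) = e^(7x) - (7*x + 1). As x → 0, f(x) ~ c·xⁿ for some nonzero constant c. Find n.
2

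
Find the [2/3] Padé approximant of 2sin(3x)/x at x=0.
(6 - 63*x**2/10)/(9*x**2/20 + 1)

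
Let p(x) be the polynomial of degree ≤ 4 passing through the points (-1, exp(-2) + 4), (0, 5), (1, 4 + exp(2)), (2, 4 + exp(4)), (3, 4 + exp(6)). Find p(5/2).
5*(-14*exp(4) - 1 + 108*exp(2) + 28*exp(6) + 7*exp(8))*exp(-2)/128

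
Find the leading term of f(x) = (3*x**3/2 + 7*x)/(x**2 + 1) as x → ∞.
3*x/2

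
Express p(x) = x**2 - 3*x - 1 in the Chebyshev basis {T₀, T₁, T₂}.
(-1/2)T₀ + (-3)T₁ + (1/2)T₂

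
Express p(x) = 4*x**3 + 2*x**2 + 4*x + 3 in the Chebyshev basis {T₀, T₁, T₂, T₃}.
(4)T₀ + (7)T₁ + T₂ + T₃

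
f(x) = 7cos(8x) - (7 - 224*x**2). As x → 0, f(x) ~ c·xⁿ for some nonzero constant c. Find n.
4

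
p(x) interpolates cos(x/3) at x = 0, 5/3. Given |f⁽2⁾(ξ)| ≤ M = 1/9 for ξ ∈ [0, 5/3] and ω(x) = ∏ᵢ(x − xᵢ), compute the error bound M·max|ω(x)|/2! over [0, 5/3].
25/648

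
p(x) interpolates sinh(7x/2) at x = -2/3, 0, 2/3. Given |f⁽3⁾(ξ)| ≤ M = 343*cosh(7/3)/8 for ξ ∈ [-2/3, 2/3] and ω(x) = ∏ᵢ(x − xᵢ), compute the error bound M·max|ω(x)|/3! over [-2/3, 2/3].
343*sqrt(3)*cosh(7/3)/729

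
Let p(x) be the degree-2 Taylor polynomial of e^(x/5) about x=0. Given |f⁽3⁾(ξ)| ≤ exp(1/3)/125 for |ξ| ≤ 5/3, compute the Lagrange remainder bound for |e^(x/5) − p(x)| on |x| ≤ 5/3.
exp(1/3)/162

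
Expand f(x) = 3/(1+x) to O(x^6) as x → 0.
3 - 3*x + 3*x**2 - 3*x**3 + 3*x**4 - 3*x**5 + O(x**6)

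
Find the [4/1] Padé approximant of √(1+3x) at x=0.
(243*x**4/640 - 27*x**3/40 + 81*x**2/40 + 18*x/5 + 1)/(21*x/10 + 1)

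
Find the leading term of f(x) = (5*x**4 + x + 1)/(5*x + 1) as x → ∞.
x**3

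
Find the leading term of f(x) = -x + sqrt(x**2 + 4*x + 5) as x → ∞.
2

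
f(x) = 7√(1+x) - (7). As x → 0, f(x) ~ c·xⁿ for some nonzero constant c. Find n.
1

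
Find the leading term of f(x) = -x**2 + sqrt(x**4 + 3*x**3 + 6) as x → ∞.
3*x/2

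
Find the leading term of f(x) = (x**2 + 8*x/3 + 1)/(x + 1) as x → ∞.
x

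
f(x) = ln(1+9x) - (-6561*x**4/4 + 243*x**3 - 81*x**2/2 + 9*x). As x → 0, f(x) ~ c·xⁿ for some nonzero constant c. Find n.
5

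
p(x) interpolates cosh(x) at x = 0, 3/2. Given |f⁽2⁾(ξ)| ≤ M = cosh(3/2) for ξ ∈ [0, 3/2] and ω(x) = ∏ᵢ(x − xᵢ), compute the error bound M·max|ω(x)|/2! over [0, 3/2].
9*cosh(3/2)/32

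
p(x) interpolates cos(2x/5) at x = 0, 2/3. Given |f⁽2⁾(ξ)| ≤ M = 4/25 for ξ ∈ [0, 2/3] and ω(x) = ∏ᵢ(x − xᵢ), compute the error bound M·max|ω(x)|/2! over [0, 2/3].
2/225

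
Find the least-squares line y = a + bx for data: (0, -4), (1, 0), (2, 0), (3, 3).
a = -17/5, b = 21/10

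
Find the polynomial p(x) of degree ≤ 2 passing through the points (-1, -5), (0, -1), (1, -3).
-3*x**2 + x - 1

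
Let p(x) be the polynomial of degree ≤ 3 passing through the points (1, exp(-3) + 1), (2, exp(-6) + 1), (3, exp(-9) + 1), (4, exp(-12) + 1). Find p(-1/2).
(-189*exp(6) - 35 + 135*exp(3) + 105*exp(9) + 16*exp(12))*exp(-12)/16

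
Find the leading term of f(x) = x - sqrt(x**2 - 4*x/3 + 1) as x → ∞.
2/3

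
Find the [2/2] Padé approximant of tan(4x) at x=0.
4*x/(1 - 16*x**2/3)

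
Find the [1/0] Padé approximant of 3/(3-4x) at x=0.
4*x/3 + 1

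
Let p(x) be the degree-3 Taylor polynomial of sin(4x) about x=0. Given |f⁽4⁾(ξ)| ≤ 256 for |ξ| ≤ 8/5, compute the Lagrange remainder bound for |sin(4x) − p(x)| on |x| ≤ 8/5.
131072/1875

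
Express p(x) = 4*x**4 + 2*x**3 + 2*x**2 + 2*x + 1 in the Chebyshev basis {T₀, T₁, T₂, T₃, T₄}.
(7/2)T₀ + (7/2)T₁ + (3)T₂ + (1/2)T₃ + (1/2)T₄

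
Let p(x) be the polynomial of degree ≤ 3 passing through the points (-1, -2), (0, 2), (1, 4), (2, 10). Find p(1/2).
23/8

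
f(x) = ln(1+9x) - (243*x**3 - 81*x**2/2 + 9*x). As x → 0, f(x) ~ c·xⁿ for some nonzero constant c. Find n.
4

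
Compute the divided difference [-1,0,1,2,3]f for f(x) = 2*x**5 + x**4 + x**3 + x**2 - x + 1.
11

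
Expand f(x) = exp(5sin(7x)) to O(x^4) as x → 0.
1 + 35*x + 1225*x**2/2 + 6860*x**3 + O(x**4)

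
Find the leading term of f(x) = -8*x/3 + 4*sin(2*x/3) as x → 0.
-16*x**3/81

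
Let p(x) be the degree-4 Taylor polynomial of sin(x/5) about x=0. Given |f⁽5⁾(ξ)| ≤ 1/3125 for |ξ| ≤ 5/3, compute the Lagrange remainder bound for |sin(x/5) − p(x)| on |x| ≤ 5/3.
1/29160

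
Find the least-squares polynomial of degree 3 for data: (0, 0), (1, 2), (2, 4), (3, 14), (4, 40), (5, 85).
10/63 + (1139/378)x + (-683/252)x² + (119/108)x³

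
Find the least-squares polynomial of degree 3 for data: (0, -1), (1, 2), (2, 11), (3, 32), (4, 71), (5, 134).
-1 + (2)x + x³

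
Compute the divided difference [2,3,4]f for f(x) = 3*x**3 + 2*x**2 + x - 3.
29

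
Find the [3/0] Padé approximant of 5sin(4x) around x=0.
-160*x**3/3 + 20*x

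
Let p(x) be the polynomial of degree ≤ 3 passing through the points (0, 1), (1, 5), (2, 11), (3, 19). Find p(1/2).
11/4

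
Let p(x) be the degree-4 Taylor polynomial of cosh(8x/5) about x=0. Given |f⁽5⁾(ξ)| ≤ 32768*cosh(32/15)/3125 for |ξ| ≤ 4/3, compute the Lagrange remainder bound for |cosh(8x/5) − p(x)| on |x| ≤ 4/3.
4194304*cosh(32/15)/11390625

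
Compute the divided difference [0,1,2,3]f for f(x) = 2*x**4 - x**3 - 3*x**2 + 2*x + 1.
11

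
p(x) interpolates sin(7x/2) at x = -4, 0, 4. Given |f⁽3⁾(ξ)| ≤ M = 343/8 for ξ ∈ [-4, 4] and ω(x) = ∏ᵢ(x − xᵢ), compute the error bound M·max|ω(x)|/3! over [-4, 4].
2744*sqrt(3)/27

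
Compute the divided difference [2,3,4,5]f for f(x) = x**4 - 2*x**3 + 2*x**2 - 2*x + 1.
12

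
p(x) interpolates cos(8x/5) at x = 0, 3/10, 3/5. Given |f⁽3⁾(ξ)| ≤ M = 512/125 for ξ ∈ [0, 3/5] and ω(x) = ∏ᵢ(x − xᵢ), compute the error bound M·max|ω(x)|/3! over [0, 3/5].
64*sqrt(3)/15625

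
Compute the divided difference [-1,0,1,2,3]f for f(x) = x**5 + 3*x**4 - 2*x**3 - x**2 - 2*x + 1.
8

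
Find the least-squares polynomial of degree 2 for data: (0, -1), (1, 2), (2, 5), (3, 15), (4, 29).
-16/35 + (-69/70)x + (29/14)x²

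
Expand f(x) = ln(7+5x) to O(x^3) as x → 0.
log(7) + 5*x/7 - 25*x**2/98 + O(x**3)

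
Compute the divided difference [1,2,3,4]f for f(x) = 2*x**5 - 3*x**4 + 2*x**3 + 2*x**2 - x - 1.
102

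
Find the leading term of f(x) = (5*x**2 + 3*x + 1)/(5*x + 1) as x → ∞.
x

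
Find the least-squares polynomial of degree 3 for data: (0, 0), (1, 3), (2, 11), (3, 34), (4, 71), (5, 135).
-1/126 + (1327/756)x + (11/126)x² + (107/108)x³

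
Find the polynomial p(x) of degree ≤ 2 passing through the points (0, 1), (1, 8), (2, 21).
3*x**2 + 4*x + 1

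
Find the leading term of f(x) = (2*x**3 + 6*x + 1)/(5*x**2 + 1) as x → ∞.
2*x/5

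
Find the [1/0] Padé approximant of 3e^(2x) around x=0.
6*x + 3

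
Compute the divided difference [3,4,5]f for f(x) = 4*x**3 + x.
48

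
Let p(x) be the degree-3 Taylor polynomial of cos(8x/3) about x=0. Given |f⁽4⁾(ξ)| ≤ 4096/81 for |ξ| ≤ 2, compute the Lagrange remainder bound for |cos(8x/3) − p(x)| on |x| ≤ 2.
8192/243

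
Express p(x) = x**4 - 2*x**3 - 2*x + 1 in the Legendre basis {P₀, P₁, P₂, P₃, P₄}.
(6/5)P₀ + (-16/5)P₁ + (4/7)P₂ + (-4/5)P₃ + (8/35)P₄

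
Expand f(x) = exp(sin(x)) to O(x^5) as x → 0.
1 + x + x**2/2 - x**4/8 + O(x**5)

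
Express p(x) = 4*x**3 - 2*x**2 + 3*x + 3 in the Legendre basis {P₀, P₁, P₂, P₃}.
(7/3)P₀ + (27/5)P₁ + (-4/3)P₂ + (8/5)P₃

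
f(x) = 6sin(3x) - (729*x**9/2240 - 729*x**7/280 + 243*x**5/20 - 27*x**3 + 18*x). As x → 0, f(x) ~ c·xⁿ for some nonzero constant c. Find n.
11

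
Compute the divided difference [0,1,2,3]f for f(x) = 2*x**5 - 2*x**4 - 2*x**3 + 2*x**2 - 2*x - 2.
36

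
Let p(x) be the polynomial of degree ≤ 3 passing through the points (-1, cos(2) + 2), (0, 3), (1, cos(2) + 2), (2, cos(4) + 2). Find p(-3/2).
7*cos(2)/2 - 3/16 - 5*cos(4)/16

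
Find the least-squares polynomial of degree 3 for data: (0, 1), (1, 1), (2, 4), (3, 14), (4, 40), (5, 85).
125/126 + (97/108)x + (-223/126)x² + (107/108)x³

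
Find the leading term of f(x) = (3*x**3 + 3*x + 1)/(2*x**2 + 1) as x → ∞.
3*x/2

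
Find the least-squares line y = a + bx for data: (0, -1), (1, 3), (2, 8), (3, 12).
a = -11/10, b = 22/5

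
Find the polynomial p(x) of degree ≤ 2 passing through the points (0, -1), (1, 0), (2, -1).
-x**2 + 2*x - 1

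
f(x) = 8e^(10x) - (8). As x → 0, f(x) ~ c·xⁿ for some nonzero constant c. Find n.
1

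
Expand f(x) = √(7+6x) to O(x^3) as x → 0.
sqrt(7) + 3*sqrt(7)*x/7 - 9*sqrt(7)*x**2/98 + O(x**3)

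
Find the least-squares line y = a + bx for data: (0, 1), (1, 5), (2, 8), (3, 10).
a = 3/2, b = 3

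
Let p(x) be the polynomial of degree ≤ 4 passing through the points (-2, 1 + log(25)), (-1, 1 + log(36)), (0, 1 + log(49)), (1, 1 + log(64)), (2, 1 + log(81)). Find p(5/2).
1 + log(36756909*sqrt(2)*3**(1/32)*5**(35/64)*7**(29/32)/8388608)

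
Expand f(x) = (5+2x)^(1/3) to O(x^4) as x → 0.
5**(1/3) + 2*5**(1/3)*x/15 - 4*5**(1/3)*x**2/225 + 8*5**(1/3)*x**3/2025 + O(x**4)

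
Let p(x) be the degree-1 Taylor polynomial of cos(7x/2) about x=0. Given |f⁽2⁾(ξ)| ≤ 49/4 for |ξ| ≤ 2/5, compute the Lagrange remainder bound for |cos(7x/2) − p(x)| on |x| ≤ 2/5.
49/50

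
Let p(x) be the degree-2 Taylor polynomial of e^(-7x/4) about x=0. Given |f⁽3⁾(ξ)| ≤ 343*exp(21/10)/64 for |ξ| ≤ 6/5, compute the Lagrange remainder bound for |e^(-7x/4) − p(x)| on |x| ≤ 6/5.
3087*exp(21/10)/2000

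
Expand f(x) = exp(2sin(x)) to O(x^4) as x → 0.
1 + 2*x + 2*x**2 + x**3 + O(x**4)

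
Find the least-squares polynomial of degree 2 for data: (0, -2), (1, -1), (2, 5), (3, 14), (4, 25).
-81/35 + (23/70)x + (23/14)x²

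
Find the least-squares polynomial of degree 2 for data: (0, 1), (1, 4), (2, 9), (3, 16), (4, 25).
1 + (2)x + x²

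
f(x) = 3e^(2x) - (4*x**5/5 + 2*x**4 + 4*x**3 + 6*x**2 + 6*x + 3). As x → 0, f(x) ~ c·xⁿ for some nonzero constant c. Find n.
6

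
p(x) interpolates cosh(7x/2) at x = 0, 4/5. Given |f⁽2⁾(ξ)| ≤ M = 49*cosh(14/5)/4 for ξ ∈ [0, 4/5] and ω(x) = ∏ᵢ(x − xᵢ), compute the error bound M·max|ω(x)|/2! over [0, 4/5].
49*cosh(14/5)/50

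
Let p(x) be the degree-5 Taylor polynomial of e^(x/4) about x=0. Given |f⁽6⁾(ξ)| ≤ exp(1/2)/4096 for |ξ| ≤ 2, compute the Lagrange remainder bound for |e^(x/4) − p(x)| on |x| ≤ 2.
exp(1/2)/46080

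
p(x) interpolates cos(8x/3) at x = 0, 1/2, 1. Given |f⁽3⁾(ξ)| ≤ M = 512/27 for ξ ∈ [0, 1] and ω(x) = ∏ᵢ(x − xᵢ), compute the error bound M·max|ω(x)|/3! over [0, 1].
64*sqrt(3)/729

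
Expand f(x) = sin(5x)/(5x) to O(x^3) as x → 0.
1 - 25*x**2/6 + O(x**3)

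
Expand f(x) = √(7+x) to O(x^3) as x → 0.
sqrt(7) + sqrt(7)*x/14 - sqrt(7)*x**2/392 + O(x**3)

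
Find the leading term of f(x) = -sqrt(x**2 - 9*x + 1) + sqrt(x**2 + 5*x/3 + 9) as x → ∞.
16/3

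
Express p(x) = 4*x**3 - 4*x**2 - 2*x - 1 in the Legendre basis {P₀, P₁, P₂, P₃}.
(-7/3)P₀ + (2/5)P₁ + (-8/3)P₂ + (8/5)P₃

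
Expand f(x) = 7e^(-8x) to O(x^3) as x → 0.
7 - 56*x + 224*x**2 + O(x**3)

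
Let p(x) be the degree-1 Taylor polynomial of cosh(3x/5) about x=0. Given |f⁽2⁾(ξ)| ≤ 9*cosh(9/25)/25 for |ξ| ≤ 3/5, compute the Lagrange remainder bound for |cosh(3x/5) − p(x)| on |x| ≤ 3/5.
81*cosh(9/25)/1250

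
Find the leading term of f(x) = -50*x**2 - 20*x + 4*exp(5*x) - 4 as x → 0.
250*x**3/3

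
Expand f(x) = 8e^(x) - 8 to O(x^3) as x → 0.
8*x + 4*x**2 + O(x**3)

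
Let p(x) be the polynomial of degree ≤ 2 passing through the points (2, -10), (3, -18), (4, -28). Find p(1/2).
-7/4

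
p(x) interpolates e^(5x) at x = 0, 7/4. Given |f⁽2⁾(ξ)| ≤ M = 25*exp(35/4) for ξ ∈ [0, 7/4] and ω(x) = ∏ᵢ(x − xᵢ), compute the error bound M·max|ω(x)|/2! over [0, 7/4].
1225*exp(35/4)/128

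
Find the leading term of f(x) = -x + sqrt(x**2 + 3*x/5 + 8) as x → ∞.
3/10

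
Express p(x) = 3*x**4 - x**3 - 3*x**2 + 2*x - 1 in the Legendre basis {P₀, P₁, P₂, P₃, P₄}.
(-7/5)P₀ + (7/5)P₁ + (-2/7)P₂ + (-2/5)P₃ + (24/35)P₄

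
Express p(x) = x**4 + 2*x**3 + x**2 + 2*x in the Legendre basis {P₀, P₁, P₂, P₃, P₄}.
(8/15)P₀ + (16/5)P₁ + (26/21)P₂ + (4/5)P₃ + (8/35)P₄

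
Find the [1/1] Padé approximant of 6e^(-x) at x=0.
(6 - 3*x)/(x/2 + 1)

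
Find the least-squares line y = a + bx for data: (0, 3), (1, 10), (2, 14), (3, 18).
a = 39/10, b = 49/10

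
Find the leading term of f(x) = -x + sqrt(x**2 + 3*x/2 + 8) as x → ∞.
3/4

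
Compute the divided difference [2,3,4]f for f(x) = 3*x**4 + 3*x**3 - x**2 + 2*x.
191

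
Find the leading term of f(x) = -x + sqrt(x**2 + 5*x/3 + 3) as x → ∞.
5/6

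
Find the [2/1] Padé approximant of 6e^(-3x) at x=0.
(9*x**2 - 12*x + 6)/(x + 1)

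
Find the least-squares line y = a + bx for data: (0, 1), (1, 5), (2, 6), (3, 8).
a = 17/10, b = 11/5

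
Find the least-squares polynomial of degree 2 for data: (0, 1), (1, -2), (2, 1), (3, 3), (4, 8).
19/35 + (-167/70)x + (15/14)x²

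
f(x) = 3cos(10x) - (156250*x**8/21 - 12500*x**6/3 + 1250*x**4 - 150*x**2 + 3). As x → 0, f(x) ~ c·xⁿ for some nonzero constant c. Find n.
10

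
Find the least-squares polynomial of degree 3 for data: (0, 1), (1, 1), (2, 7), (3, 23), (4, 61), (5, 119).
71/63 + (-268/189)x + (13/126)x² + (53/54)x³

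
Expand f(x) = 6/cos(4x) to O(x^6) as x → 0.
6 + 48*x**2 + 320*x**4 + O(x**6)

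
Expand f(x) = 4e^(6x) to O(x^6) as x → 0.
4 + 24*x + 72*x**2 + 144*x**3 + 216*x**4 + 1296*x**5/5 + O(x**6)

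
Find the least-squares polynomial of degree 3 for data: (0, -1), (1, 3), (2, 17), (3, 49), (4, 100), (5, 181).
-131/126 + (533/756)x + (149/63)x² + (103/108)x³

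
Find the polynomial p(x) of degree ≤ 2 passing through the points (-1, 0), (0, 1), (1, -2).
-2*x**2 - x + 1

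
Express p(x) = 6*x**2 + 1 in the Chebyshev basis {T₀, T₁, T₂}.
(4)T₀ + (3)T₂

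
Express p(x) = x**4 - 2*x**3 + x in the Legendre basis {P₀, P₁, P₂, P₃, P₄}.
(1/5)P₀ + (-1/5)P₁ + (4/7)P₂ + (-4/5)P₃ + (8/35)P₄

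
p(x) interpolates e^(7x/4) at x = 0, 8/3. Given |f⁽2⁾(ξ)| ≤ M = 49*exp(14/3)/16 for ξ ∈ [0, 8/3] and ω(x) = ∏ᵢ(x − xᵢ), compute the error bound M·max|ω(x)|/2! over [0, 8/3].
49*exp(14/3)/18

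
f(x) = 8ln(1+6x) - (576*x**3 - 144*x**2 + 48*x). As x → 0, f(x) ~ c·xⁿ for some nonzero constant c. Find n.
4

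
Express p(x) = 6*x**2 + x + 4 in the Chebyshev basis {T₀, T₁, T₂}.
(7)T₀ + T₁ + (3)T₂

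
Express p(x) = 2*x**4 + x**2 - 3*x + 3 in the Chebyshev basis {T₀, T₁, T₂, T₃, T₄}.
(17/4)T₀ + (-3)T₁ + (3/2)T₂ + (1/4)T₄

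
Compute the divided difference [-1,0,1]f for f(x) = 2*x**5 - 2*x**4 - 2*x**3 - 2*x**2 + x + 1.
-4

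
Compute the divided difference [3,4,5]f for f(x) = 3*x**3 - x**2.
35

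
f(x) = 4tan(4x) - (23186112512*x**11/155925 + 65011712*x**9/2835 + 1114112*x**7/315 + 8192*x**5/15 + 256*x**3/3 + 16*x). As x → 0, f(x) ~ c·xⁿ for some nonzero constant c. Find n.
13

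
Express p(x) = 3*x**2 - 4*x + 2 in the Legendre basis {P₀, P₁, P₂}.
(3)P₀ + (-4)P₁ + (2)P₂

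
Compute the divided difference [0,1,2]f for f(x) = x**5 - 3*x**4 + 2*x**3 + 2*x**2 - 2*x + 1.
2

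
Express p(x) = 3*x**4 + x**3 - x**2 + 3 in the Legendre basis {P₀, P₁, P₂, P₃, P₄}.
(49/15)P₀ + (3/5)P₁ + (22/21)P₂ + (2/5)P₃ + (24/35)P₄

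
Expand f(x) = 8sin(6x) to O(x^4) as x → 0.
48*x - 288*x**3 + O(x**4)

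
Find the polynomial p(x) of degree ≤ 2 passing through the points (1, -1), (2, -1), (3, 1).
x**2 - 3*x + 1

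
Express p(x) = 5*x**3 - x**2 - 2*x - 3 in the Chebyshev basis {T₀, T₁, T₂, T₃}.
(-7/2)T₀ + (7/4)T₁ + (-1/2)T₂ + (5/4)T₃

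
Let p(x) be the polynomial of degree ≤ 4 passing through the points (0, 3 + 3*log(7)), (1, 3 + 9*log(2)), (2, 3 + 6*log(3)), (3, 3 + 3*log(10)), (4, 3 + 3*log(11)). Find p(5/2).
3 + log(405*11**(113/128)*3**(7/32)*5**(13/32)*7**(9/128)/11)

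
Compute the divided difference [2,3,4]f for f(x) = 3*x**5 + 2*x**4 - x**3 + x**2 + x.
957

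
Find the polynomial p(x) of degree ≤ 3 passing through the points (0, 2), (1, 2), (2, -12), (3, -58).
-3*x**3 + 2*x**2 + x + 2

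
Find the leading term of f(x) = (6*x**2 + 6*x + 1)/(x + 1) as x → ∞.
6*x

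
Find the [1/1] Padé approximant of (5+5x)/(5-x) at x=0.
(x + 1)/(1 - x/5)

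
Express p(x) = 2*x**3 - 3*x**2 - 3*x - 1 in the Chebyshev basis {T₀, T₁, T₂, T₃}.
(-5/2)T₀ + (-3/2)T₁ + (-3/2)T₂ + (1/2)T₃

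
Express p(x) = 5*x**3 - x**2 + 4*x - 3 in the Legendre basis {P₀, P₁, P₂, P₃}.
(-10/3)P₀ + (7)P₁ + (-2/3)P₂ + (2)P₃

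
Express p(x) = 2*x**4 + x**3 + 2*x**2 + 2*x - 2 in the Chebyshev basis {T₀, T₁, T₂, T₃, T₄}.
(-1/4)T₀ + (11/4)T₁ + (2)T₂ + (1/4)T₃ + (1/4)T₄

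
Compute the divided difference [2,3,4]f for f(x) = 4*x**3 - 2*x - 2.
36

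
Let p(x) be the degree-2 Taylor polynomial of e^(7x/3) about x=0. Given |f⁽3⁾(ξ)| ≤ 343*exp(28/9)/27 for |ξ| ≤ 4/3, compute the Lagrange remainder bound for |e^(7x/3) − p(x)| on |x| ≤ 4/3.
10976*exp(28/9)/2187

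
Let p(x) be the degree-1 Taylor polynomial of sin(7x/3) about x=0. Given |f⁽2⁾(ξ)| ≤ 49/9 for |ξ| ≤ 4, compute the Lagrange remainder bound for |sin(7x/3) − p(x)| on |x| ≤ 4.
392/9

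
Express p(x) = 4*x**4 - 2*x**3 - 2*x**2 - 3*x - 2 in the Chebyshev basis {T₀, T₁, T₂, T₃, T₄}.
(-3/2)T₀ + (-9/2)T₁ + T₂ + (-1/2)T₃ + (1/2)T₄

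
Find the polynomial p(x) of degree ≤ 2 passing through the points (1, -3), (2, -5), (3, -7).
-2*x - 1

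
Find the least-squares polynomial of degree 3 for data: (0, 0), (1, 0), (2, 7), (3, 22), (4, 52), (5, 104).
-5/21 + (31/63)x + (-8/21)x² + (8/9)x³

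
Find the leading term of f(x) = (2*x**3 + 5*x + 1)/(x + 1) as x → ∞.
2*x**2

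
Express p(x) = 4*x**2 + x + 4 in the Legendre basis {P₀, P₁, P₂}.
(16/3)P₀ + P₁ + (8/3)P₂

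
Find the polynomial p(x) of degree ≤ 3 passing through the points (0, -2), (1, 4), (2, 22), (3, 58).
x**3 + 3*x**2 + 2*x - 2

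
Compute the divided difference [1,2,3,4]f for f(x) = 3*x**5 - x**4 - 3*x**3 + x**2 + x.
182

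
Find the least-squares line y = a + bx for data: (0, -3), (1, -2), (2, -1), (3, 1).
a = -16/5, b = 13/10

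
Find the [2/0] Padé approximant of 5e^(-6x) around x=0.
90*x**2 - 30*x + 5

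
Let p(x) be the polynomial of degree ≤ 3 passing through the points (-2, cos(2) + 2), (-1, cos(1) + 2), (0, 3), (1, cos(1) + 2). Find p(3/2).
-3/16 - 5*cos(2)/16 + 7*cos(1)/2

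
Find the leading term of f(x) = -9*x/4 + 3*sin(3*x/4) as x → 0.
-27*x**3/128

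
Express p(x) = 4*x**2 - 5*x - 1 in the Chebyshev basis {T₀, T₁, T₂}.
T₀ + (-5)T₁ + (2)T₂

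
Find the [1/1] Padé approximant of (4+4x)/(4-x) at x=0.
(x + 1)/(1 - x/4)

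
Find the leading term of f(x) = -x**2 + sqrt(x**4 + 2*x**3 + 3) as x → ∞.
x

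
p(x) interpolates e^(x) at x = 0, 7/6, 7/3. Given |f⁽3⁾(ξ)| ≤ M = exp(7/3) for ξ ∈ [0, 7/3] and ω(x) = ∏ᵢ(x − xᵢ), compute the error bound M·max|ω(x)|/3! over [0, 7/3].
343*sqrt(3)*exp(7/3)/5832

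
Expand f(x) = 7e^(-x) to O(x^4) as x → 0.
7 - 7*x + 7*x**2/2 - 7*x**3/6 + O(x**4)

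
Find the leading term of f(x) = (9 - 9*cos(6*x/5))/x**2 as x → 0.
162/25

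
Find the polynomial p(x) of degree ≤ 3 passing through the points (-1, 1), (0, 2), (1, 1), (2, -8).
-x**3 - x**2 + x + 2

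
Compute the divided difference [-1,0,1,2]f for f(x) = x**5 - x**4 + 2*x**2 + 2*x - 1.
3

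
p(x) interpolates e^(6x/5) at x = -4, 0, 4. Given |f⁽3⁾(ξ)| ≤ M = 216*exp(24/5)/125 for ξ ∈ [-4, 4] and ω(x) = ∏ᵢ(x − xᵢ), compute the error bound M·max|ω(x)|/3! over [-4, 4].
512*sqrt(3)*exp(24/5)/125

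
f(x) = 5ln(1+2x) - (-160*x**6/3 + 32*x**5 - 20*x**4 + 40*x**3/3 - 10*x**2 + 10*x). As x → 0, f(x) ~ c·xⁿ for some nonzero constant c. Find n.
7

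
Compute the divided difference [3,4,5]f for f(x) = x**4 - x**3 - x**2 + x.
84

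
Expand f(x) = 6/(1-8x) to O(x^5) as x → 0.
6 + 48*x + 384*x**2 + 3072*x**3 + 24576*x**4 + O(x**5)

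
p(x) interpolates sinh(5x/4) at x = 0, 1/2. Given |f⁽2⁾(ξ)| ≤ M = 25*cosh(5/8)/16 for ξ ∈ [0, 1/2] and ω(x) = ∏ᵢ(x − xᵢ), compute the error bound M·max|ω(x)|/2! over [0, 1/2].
25*cosh(5/8)/512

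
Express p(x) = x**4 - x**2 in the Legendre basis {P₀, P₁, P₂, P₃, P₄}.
(-2/15)P₀ + (-2/21)P₂ + (8/35)P₄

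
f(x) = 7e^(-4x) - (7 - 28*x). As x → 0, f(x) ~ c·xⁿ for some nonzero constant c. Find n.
2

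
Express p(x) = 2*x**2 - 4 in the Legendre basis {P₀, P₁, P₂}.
(-10/3)P₀ + (4/3)P₂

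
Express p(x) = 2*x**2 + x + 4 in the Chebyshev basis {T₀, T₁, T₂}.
(5)T₀ + T₁ + T₂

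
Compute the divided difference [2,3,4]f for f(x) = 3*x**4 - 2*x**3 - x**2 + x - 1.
146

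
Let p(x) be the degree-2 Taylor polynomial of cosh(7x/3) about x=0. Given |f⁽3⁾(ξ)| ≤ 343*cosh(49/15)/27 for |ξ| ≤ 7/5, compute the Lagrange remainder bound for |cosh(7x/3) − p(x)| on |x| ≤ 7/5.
117649*cosh(49/15)/20250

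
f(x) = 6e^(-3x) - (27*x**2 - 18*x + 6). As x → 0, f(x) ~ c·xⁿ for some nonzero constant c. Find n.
3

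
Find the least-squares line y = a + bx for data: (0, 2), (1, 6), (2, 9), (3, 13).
a = 21/10, b = 18/5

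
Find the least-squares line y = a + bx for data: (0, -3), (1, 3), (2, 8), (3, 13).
a = -27/10, b = 53/10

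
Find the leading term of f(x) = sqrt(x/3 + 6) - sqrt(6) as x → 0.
sqrt(6)*x/36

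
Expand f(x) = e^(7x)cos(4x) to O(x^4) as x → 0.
1 + 7*x + 33*x**2/2 + 7*x**3/6 + O(x**4)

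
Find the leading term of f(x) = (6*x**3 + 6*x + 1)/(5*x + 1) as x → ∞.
6*x**2/5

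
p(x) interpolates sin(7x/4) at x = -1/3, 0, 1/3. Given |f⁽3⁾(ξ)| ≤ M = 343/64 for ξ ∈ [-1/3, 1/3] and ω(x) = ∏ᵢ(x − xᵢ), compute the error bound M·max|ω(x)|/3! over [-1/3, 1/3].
343*sqrt(3)/46656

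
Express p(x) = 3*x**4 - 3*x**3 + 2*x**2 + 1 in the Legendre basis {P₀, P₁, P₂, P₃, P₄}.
(34/15)P₀ + (-9/5)P₁ + (64/21)P₂ + (-6/5)P₃ + (24/35)P₄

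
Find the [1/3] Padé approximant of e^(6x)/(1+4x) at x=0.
(5*x/2 + 1)/(21*x**3 - 11*x**2 + x/2 + 1)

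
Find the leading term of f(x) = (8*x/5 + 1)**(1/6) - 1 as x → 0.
4*x/15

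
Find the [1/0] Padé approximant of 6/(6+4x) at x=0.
1 - 2*x/3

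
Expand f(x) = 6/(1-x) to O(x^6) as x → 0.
6 + 6*x + 6*x**2 + 6*x**3 + 6*x**4 + 6*x**5 + O(x**6)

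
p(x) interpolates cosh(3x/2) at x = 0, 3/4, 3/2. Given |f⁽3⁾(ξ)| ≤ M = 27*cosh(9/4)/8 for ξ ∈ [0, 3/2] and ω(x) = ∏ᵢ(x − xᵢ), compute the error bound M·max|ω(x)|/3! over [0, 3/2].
27*sqrt(3)*cosh(9/4)/512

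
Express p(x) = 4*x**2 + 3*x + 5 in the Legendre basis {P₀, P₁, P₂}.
(19/3)P₀ + (3)P₁ + (8/3)P₂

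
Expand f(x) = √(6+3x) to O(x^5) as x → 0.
sqrt(6) + sqrt(6)*x/4 - sqrt(6)*x**2/32 + sqrt(6)*x**3/128 - 5*sqrt(6)*x**4/2048 + O(x**5)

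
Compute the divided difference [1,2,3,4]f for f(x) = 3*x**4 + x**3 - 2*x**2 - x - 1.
31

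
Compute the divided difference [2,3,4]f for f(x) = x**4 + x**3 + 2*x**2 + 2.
66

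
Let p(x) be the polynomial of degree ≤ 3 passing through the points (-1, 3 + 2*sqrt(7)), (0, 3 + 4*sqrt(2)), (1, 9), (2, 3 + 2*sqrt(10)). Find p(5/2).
-81/8 - 5*sqrt(7)/8 + 21*sqrt(2)/4 + 35*sqrt(10)/8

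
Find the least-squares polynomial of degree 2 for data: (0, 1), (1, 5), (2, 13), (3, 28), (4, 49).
44/35 + (13/70)x + (41/14)x²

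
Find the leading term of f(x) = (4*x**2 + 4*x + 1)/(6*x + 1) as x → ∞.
2*x/3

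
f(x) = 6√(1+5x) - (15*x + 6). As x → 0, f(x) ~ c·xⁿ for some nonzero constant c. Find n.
2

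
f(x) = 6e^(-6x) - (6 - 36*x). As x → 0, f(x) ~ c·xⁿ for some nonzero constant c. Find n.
2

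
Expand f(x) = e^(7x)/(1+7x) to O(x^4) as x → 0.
1 + 49*x**2/2 - 343*x**3/3 + O(x**4)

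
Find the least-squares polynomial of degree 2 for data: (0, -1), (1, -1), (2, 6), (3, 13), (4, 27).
-6/5 - x + (2)x²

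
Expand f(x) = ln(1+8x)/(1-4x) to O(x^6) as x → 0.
8*x + 512*x**3/3 - 1024*x**4/3 + 77824*x**5/15 + O(x**6)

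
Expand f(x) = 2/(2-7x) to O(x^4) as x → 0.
1 + 7*x/2 + 49*x**2/4 + 343*x**3/8 + O(x**4)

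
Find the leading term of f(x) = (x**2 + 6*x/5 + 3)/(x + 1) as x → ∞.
x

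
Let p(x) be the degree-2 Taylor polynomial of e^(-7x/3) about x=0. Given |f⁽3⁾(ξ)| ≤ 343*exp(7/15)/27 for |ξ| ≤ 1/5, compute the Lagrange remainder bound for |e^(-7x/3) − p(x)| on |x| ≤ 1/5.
343*exp(7/15)/20250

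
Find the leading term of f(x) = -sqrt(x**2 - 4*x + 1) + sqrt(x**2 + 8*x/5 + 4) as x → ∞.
14/5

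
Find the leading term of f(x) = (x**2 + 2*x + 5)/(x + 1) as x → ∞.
x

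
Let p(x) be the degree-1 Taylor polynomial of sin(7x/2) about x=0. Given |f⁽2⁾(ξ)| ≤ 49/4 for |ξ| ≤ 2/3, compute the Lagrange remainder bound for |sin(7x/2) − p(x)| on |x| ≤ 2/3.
49/18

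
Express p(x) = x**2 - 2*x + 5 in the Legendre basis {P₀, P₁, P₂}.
(16/3)P₀ + (-2)P₁ + (2/3)P₂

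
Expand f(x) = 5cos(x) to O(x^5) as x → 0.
5 - 5*x**2/2 + 5*x**4/24 + O(x**5)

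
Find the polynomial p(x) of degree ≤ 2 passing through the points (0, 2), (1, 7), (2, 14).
x**2 + 4*x + 2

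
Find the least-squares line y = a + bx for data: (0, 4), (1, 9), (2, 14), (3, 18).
a = 21/5, b = 47/10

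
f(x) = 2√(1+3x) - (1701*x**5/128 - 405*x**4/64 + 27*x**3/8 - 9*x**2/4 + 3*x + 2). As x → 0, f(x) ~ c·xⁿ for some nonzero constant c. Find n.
6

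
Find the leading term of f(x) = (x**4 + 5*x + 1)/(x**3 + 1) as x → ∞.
x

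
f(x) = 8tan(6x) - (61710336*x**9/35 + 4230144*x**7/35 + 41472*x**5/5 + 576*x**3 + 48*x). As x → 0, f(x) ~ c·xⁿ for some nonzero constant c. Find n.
11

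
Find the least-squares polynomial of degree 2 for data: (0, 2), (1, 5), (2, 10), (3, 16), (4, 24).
69/35 + (33/14)x + (11/14)x²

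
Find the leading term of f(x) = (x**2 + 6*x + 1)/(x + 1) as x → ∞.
x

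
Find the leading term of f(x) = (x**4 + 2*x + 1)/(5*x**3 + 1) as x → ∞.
x/5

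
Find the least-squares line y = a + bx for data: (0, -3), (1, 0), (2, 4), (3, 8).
a = -33/10, b = 37/10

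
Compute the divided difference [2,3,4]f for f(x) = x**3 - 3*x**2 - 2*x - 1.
6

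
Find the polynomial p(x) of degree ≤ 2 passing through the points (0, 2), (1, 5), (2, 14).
3*x**2 + 2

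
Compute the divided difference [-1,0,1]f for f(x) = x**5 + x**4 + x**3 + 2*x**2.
3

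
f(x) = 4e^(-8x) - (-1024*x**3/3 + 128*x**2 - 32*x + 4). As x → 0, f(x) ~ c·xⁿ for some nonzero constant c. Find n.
4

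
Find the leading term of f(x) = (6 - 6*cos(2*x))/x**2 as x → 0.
12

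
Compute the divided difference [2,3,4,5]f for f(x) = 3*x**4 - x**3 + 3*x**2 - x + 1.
41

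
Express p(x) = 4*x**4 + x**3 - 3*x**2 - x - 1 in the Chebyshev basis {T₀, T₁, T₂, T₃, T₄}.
-T₀ + (-1/4)T₁ + (1/2)T₂ + (1/4)T₃ + (1/2)T₄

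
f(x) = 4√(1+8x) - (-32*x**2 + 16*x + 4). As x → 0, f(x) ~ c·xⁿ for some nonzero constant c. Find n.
3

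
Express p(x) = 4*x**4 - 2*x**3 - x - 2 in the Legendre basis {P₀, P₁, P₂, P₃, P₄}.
(-6/5)P₀ + (-11/5)P₁ + (16/7)P₂ + (-4/5)P₃ + (32/35)P₄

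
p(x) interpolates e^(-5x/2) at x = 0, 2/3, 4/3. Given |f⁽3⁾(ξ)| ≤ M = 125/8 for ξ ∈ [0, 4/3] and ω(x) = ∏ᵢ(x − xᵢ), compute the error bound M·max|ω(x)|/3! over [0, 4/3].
125*sqrt(3)/729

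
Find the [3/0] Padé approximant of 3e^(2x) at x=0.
4*x**3 + 6*x**2 + 6*x + 3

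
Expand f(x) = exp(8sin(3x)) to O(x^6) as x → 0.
1 + 24*x + 288*x**2 + 2268*x**3 + 12960*x**4 + 280017*x**5/5 + O(x**6)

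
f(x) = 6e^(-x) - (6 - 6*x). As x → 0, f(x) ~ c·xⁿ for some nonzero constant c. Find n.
2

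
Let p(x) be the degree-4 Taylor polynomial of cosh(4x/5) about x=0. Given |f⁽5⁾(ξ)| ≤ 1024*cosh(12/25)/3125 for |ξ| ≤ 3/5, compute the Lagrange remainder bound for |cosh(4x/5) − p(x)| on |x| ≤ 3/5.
10368*cosh(12/25)/48828125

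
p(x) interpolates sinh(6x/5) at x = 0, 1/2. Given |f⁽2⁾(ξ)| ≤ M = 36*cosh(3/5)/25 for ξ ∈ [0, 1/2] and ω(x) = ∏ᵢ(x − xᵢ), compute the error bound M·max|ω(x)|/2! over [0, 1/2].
9*cosh(3/5)/200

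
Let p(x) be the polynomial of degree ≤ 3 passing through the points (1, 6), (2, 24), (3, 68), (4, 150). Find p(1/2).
3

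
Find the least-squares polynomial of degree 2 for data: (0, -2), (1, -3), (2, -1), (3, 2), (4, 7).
-15/7 + (-99/70)x + (13/14)x²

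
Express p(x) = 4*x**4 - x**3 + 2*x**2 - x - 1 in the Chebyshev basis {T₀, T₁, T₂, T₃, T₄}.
(3/2)T₀ + (-7/4)T₁ + (3)T₂ + (-1/4)T₃ + (1/2)T₄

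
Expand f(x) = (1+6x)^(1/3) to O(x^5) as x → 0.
1 + 2*x - 4*x**2 + 40*x**3/3 - 160*x**4/3 + O(x**5)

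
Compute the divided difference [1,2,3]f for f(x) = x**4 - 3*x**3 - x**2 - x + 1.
6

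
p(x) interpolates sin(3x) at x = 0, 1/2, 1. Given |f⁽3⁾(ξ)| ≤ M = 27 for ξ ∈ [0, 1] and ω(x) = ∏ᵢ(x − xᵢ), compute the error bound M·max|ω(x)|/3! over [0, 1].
sqrt(3)/8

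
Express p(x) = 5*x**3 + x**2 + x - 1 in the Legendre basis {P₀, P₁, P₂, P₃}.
(-2/3)P₀ + (4)P₁ + (2/3)P₂ + (2)P₃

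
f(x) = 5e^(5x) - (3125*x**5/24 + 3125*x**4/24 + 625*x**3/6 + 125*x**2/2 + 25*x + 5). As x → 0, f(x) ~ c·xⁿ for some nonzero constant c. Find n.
6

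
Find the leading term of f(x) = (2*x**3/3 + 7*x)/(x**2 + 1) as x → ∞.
2*x/3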